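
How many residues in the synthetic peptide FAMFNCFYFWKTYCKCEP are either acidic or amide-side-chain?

Acidic: D, E. Amide-side-chain: N, Q.
Acidic residues here: E17 (1).
Amide-side-chain residues here: N5 (1).
The two groups share no amino acid, so total = 1 + 1 = 2.

2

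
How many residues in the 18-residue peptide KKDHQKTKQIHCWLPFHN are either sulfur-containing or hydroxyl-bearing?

Sulfur-containing: C, M. Hydroxyl-bearing: S, T, Y.
Sulfur-containing residues here: C12 (1).
Hydroxyl-bearing residues here: T7 (1).
The two groups share no amino acid, so total = 1 + 1 = 2.

2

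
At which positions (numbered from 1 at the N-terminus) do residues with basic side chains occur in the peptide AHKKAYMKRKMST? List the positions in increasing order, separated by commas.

K, R, and H are the three residues with basic side chains (ε-amine, guanidinium, and imidazole respectively).
Matching residues: H2, K3, K4, K8, R9, K10.

2, 3, 4, 8, 9, 10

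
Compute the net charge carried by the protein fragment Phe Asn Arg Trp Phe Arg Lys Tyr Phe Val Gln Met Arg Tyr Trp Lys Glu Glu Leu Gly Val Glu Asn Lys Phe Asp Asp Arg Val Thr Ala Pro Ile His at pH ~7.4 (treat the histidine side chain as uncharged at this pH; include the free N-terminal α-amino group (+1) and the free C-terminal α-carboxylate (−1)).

Near pH 7.4, K and R contribute +1 each, D and E contribute −1 each, and every other side chain (His included, as stated) is uncharged.
Positive (K, R): Arg3, Arg6, Lys7, Arg13, Lys16, Lys24, Arg28 → +7.
Negative (D, E): Glu17, Glu18, Glu22, Asp26, Asp27 → −5.
The N-terminus (+1) and C-terminus (−1) cancel.
Net charge = (+7) + (−5) = +2.

+2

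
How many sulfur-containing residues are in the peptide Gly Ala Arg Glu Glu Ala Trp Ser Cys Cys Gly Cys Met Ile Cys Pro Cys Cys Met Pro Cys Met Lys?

10

Cysteine (C, thiol) and methionine (M, thioether) are the two sulfur-containing amino acids.
Matching residues: Cys9, Cys10, Cys12, Met13, Cys15, Cys17, Cys18, Met19, Cys21, Met22.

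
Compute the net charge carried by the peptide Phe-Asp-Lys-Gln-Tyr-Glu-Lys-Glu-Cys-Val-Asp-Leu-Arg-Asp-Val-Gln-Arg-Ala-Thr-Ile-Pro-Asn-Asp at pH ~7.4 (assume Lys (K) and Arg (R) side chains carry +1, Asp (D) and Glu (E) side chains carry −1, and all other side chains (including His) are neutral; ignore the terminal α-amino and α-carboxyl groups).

Positive (K, R): Lys3, Lys7, Arg13, Arg17 → +4.
Negative (D, E): Asp2, Glu6, Glu8, Asp11, Asp14, Asp23 → −6.
Net charge = (+4) + (−6) = −2.

-2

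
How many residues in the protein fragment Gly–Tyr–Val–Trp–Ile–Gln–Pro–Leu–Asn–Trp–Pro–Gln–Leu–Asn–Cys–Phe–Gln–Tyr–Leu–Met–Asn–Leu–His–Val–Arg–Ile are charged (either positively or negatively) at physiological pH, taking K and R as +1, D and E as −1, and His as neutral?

Charged side chains at pH ~7.4: K, R (positive); D, E (negative).
Matching residues: Arg25.

1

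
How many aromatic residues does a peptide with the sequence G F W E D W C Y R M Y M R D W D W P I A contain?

The aromatic amino acids are Phe (F, benzyl), Trp (W, indole), and Tyr (Y, phenol).
Matching residues: F2, W3, W6, Y8, Y11, W15, W17.

7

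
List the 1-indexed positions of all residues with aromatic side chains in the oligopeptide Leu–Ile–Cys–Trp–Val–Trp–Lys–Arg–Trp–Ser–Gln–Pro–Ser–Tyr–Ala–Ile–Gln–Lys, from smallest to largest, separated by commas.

4, 6, 9, 14

F, W, and Y each carry an aromatic ring on the side chain.
Matching residues: Trp4, Trp6, Trp9, Tyr14.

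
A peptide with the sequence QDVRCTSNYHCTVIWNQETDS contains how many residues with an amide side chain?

Asparagine (N) and glutamine (Q) have uncharged amide side chains.
Matching residues: Q1, N8, N16, Q17.

4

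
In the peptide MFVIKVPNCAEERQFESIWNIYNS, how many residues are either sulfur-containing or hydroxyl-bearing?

Sulfur-containing: C, M. Hydroxyl-bearing: S, T, Y.
Sulfur-containing residues here: M1, C9 (2).
Hydroxyl-bearing residues here: S17, Y22, S24 (3).
The two groups share no amino acid, so total = 2 + 3 = 5.

5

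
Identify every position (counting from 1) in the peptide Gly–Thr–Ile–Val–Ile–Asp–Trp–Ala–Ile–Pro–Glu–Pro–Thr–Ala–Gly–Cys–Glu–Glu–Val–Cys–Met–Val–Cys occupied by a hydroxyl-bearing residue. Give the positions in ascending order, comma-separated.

The –OH-bearing residues are Ser, Thr (aliphatic alcohols), and Tyr (phenol).
Matching residues: Thr2, Thr13.

2, 13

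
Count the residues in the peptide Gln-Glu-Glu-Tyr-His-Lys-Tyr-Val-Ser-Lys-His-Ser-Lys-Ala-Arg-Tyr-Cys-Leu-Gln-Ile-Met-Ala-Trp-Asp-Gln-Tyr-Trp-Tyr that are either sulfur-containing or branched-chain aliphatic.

Sulfur-containing: C, M. Branched-chain aliphatic: I, L, V.
Sulfur-containing residues here: Cys17, Met21 (2).
Branched-chain aliphatic residues here: Val8, Leu18, Ile20 (3).
The two groups share no amino acid, so total = 2 + 3 = 5.

5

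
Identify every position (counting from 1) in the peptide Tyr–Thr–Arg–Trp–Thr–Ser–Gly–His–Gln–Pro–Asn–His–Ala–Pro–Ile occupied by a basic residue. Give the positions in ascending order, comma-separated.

The basic amino acids are Lys (K), Arg (R), and His (H).
Matching residues: Arg3, His8, His12.

3, 8, 12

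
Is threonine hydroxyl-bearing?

Yes

The –OH-bearing residues are Ser, Thr (aliphatic alcohols), and Tyr (phenol).
Threonine is in this group.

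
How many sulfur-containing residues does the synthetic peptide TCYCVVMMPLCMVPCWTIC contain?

8

Cysteine (C, thiol) and methionine (M, thioether) are the two sulfur-containing amino acids.
Matching residues: C2, C4, M7, M8, C11, M12, C15, C19.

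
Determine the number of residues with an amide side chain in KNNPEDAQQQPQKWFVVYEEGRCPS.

Asparagine (N) and glutamine (Q) have uncharged amide side chains.
Matching residues: N2, N3, Q8, Q9, Q10, Q12.

6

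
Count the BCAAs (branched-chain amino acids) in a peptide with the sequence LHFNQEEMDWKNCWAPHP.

1

The BCAAs are Val, Leu, and Ile — aliphatic side chains with a branch point.
Matching residues: L1.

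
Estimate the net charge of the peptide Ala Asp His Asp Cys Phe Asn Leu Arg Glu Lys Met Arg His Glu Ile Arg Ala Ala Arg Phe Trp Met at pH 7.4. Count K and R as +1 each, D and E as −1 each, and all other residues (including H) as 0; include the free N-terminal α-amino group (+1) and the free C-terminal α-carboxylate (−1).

+1

Positive (K, R): Arg9, Lys11, Arg13, Arg17, Arg20 → +5.
Negative (D, E): Asp2, Asp4, Glu10, Glu15 → −4.
The N-terminus (+1) and C-terminus (−1) cancel.
Net charge = (+5) + (−4) = +1.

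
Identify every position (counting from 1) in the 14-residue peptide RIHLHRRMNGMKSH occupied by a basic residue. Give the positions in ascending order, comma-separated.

1, 3, 5, 6, 7, 12, 14

The basic amino acids are Lys (K), Arg (R), and His (H).
Matching residues: R1, H3, H5, R6, R7, K12, H14.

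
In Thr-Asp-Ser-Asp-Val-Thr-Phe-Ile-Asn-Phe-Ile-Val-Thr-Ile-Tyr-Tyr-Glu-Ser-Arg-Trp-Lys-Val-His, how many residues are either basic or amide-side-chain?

4

Basic: H, K, R. Amide-side-chain: N, Q.
Basic residues here: Arg19, Lys21, His23 (3).
Amide-side-chain residues here: Asn9 (1).
The two groups share no amino acid, so total = 3 + 1 = 4.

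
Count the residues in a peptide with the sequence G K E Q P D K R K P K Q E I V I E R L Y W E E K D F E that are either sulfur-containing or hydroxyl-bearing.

Sulfur-containing: C, M. Hydroxyl-bearing: S, T, Y.
Sulfur-containing residues here: none (0).
Hydroxyl-bearing residues here: Y20 (1).
The two groups share no amino acid, so total = 0 + 1 = 1.

1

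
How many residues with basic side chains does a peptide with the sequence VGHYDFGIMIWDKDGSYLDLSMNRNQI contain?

Lysine (K), arginine (R), and histidine (H) have basic, nitrogen-containing side chains.
Matching residues: H3, K13, R24.

3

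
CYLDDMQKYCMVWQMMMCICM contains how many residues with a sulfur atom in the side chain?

The sulfur-bearing residues are cysteine (–SH) and methionine (–S–CH₃).
Matching residues: C1, M6, C10, M11, M15, M16, M17, C18, C20, M21.

10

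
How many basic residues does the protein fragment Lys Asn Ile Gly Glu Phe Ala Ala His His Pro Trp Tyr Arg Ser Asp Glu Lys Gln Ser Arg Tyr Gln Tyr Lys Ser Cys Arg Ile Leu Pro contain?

8

K, R, and H are the three residues with basic side chains (ε-amine, guanidinium, and imidazole respectively).
Matching residues: Lys1, His9, His10, Arg14, Lys18, Arg21, Lys25, Arg28.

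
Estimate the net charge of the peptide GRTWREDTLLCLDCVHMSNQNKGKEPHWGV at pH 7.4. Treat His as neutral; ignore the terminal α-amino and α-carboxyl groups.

0

The side chains ionized at physiological pH are Lys/Arg (+1) and Asp/Glu (−1); with His treated as neutral, nothing else contributes.
Positive (K, R): R2, R5, K22, K24 → +4.
Negative (D, E): E6, D7, D13, E25 → −4.
Net charge = (+4) + (−4) = 0.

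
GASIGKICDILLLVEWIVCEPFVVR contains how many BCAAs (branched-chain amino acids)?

The BCAAs are Val, Leu, and Ile — aliphatic side chains with a branch point.
Matching residues: I4, I7, I10, L11, L12, L13, V14, I17, V18, V23, V24.

11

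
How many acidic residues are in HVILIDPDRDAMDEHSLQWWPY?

The acidic residues are Asp (D) and Glu (E), whose side chains end in a carboxylate group.
Matching residues: D6, D8, D10, D13, E14.

5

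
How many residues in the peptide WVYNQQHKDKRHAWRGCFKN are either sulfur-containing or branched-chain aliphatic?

Sulfur-containing: C, M. Branched-chain aliphatic: I, L, V.
Sulfur-containing residues here: C17 (1).
Branched-chain aliphatic residues here: V2 (1).
The two groups share no amino acid, so total = 1 + 1 = 2.

2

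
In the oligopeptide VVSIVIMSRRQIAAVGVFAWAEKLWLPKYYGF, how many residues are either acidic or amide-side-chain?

Acidic: D, E. Amide-side-chain: N, Q.
Acidic residues here: E22 (1).
Amide-side-chain residues here: Q11 (1).
The two groups share no amino acid, so total = 1 + 1 = 2.

2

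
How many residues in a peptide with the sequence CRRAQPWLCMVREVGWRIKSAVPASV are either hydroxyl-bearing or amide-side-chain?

Hydroxyl-bearing: S, T, Y. Amide-side-chain: N, Q.
Hydroxyl-bearing residues here: S20, S25 (2).
Amide-side-chain residues here: Q5 (1).
The two groups share no amino acid, so total = 2 + 1 = 3.

3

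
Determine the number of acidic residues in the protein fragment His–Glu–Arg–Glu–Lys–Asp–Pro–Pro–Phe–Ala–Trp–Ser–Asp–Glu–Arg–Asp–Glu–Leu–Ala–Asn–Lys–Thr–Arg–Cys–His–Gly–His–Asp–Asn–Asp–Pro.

9

Only D (aspartate) and E (glutamate) carry a side-chain carboxylic acid.
Matching residues: Glu2, Glu4, Asp6, Asp13, Glu14, Asp16, Glu17, Asp28, Asp30.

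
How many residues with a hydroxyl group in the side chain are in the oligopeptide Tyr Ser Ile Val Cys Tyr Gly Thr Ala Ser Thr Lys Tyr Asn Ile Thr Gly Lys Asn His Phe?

S, T, and Y are the three residues with a side-chain hydroxyl.
Matching residues: Tyr1, Ser2, Tyr6, Thr8, Ser10, Thr11, Tyr13, Thr16.

8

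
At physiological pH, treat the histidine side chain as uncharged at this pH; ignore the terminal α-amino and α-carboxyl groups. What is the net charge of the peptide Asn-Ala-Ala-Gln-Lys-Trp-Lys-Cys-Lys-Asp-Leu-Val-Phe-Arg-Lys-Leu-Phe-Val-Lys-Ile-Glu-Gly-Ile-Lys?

+5

At pH ~7.4 the Lys and Arg side chains are protonated (+1), the Asp and Glu side chains are deprotonated (−1), and with His taken as neutral all other side chains carry no charge.
Positive (K, R): Lys5, Lys7, Lys9, Arg14, Lys15, Lys19, Lys24 → +7.
Negative (D, E): Asp10, Glu21 → −2.
Net charge = (+7) + (−2) = +5.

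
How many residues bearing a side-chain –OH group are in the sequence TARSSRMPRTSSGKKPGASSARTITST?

12

S, T, and Y are the three residues with a side-chain hydroxyl.
Matching residues: T1, S4, S5, T10, S11, S12, S19, S20, T23, T25, S26, T27.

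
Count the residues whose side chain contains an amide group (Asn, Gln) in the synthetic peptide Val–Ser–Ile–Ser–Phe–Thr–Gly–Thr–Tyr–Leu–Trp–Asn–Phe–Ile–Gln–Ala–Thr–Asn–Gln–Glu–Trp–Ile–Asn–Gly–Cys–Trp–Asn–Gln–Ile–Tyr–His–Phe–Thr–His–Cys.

Matching residues: Asn12, Gln15, Asn18, Gln19, Asn23, Asn27, Gln28.

7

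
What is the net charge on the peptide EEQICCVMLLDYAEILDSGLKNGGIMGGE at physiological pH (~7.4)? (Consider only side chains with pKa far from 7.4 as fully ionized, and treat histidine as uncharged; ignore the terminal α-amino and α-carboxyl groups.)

The side chains ionized at physiological pH are Lys/Arg (+1) and Asp/Glu (−1); with His treated as neutral, nothing else contributes.
Positive (K, R): K21 → +1.
Negative (D, E): E1, E2, D11, E14, D17, E29 → −6.
Net charge = (+1) + (−6) = −5.

-5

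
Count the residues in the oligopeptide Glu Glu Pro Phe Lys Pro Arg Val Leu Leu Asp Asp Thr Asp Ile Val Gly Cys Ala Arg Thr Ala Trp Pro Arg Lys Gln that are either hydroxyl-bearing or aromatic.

4

Hydroxyl-bearing: S, T, Y. Aromatic: F, W, Y.
Hydroxyl-bearing residues here: Thr13, Thr21 (2).
Aromatic residues here: Phe4, Trp23 (2).
(Y belongs to both groups, but none appear in this sequence.) Total = 2 + 2 = 4.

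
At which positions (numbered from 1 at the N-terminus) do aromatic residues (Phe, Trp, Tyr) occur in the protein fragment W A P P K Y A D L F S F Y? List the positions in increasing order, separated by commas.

1, 6, 10, 12, 13

Matching residues: W1, Y6, F10, F12, Y13.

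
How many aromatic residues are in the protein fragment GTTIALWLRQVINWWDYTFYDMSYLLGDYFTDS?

9

Phenylalanine (F), tryptophan (W), and tyrosine (Y) have aromatic ring side chains.
Matching residues: W7, W14, W15, Y17, F19, Y20, Y24, Y29, F30.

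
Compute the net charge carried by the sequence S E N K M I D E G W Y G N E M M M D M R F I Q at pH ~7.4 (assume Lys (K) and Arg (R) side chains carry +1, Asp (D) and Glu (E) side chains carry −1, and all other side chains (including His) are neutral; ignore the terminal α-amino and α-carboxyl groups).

Positive (K, R): K4, R20 → +2.
Negative (D, E): E2, D7, E8, E14, D18 → −5.
Net charge = (+2) + (−5) = −3.

-3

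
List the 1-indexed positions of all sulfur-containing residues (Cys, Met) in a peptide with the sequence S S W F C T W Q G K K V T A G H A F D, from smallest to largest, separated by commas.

Matching residues: C5.

5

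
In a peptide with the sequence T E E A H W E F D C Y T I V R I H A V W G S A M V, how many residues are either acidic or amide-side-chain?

4

Acidic: D, E. Amide-side-chain: N, Q.
Acidic residues here: E2, E3, E7, D9 (4).
Amide-side-chain residues here: none (0).
The two groups share no amino acid, so total = 4 + 0 = 4.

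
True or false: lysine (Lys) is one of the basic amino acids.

True

K, R, and H are the three residues with basic side chains (ε-amine, guanidinium, and imidazole respectively).
Lysine is in this group.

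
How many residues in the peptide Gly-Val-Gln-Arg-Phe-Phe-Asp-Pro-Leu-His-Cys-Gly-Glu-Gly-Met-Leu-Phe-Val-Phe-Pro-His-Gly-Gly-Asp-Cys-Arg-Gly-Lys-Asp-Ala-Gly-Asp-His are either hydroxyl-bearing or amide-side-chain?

Hydroxyl-bearing: S, T, Y. Amide-side-chain: N, Q.
Hydroxyl-bearing residues here: none (0).
Amide-side-chain residues here: Gln3 (1).
The two groups share no amino acid, so total = 0 + 1 = 1.

1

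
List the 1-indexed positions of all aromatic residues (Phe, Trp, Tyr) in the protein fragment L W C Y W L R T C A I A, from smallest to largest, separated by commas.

Matching residues: W2, Y4, W5.

2, 4, 5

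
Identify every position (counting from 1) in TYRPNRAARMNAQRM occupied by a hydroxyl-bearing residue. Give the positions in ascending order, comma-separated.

1, 2

Matching residues: T1, Y2.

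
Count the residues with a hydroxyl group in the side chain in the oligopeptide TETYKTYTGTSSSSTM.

12

S, T, and Y are the three residues with a side-chain hydroxyl.
Matching residues: T1, T3, Y4, T6, Y7, T8, T10, S11, S12, S13, S14, T15.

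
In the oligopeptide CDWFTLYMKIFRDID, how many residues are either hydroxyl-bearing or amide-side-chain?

2

Hydroxyl-bearing: S, T, Y. Amide-side-chain: N, Q.
Hydroxyl-bearing residues here: T5, Y7 (2).
Amide-side-chain residues here: none (0).
The two groups share no amino acid, so total = 2 + 0 = 2.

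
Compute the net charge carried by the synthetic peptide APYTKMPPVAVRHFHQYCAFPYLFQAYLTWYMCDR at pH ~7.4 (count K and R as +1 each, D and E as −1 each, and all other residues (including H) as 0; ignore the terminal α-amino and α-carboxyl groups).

Positive (K, R): K5, R12, R35 → +3.
Negative (D, E): D34 → −1.
Net charge = (+3) + (−1) = +2.

+2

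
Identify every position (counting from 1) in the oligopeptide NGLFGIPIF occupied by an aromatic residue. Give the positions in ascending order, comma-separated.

4, 9

Matching residues: F4, F9.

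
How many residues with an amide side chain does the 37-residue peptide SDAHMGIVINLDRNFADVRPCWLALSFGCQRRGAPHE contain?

Asparagine (N) and glutamine (Q) have uncharged amide side chains.
Matching residues: N10, N14, Q30.

3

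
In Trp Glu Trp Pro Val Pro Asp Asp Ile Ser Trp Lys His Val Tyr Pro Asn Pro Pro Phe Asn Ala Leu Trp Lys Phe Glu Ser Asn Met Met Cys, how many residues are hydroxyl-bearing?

Serine (S), threonine (T), and tyrosine (Y) each carry a hydroxyl group on the side chain.
Matching residues: Ser10, Tyr15, Ser28.

3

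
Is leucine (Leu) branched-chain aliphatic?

Valine (V), leucine (L), and isoleucine (I) are the branched-chain amino acids.
Leucine is in this group.

Yes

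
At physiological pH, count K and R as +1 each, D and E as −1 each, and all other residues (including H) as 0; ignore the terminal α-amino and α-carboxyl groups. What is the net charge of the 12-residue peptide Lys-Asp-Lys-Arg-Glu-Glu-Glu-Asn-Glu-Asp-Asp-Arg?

-3

Positive (K, R): Lys1, Lys3, Arg4, Arg12 → +4.
Negative (D, E): Asp2, Glu5, Glu6, Glu7, Glu9, Asp10, Asp11 → −7.
Net charge = (+4) + (−7) = −3.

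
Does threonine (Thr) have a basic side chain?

Lysine (K), arginine (R), and histidine (H) have basic, nitrogen-containing side chains.
Threonine is not in this group.

No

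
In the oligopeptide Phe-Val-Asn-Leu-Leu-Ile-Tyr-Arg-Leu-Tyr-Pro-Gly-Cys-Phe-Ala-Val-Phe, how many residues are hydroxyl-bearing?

S, T, and Y are the three residues with a side-chain hydroxyl.
Matching residues: Tyr7, Tyr10.

2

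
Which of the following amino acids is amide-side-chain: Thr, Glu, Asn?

The amide-side-chain residues are Asn (N) and Gln (Q).
Of the listed options, only Asn belongs to this group.

Asn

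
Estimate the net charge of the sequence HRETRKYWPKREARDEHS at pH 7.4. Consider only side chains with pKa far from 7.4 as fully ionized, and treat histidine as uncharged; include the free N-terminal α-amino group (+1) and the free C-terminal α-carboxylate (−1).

+2

The side chains ionized at physiological pH are Lys/Arg (+1) and Asp/Glu (−1); with His treated as neutral, nothing else contributes.
Positive (K, R): R2, R5, K6, K10, R11, R14 → +6.
Negative (D, E): E3, E12, D15, E16 → −4.
The N-terminus (+1) and C-terminus (−1) cancel.
Net charge = (+6) + (−4) = +2.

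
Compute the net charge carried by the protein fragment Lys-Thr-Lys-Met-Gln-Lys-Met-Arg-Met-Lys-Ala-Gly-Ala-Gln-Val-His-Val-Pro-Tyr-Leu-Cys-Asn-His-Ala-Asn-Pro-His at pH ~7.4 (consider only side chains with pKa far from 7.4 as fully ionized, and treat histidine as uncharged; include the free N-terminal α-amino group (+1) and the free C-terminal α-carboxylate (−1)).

+5

At pH ~7.4 the Lys and Arg side chains are protonated (+1), the Asp and Glu side chains are deprotonated (−1), and with His taken as neutral all other side chains carry no charge.
Positive (K, R): Lys1, Lys3, Lys6, Arg8, Lys10 → +5.
Negative (D, E): none → −0.
The N-terminus (+1) and C-terminus (−1) cancel.
Net charge = (+5) + (−0) = +5.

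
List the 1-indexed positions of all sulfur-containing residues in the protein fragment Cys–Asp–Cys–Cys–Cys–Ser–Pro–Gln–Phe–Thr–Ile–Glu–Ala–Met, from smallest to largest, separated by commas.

1, 3, 4, 5, 14

Cysteine (C, thiol) and methionine (M, thioether) are the two sulfur-containing amino acids.
Matching residues: Cys1, Cys3, Cys4, Cys5, Met14.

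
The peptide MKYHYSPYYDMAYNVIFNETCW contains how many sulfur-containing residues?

3

Only Cys (C) and Met (M) have a sulfur atom in the side chain.
Matching residues: M1, M11, C21.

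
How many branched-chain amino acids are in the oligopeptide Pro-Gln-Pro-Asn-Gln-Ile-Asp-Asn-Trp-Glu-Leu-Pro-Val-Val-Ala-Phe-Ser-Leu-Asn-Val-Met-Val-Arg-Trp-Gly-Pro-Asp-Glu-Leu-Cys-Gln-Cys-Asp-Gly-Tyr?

8

Valine (V), leucine (L), and isoleucine (I) are the branched-chain amino acids.
Matching residues: Ile6, Leu11, Val13, Val14, Leu18, Val20, Val22, Leu29.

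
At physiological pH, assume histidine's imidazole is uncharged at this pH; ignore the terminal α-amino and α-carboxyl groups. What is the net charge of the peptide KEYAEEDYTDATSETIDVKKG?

Near pH 7.4, K and R contribute +1 each, D and E contribute −1 each, and every other side chain (His included, as stated) is uncharged.
Positive (K, R): K1, K19, K20 → +3.
Negative (D, E): E2, E5, E6, D7, D10, E14, D17 → −7.
Net charge = (+3) + (−7) = −4.

-4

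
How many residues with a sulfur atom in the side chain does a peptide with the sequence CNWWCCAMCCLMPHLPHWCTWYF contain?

Cysteine (C, thiol) and methionine (M, thioether) are the two sulfur-containing amino acids.
Matching residues: C1, C5, C6, M8, C9, C10, M12, C19.

8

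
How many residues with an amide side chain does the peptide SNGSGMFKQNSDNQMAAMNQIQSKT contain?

Asparagine (N) and glutamine (Q) have uncharged amide side chains.
Matching residues: N2, Q9, N10, N13, Q14, N19, Q20, Q22.

8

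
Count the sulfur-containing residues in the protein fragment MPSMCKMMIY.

Cysteine (C, thiol) and methionine (M, thioether) are the two sulfur-containing amino acids.
Matching residues: M1, M4, C5, M7, M8.

5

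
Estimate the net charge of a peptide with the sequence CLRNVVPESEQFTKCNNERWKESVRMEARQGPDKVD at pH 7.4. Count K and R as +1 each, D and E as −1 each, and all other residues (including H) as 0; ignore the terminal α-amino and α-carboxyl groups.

Positive (K, R): R3, K14, R19, K21, R25, R29, K34 → +7.
Negative (D, E): E8, E10, E18, E22, E27, D33, D36 → −7.
Net charge = (+7) + (−7) = 0.

0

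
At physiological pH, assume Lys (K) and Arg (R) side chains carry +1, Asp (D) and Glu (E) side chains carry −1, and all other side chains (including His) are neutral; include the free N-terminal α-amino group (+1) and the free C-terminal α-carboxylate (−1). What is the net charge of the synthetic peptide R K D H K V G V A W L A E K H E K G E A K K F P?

+3

Positive (K, R): R1, K2, K5, K14, K17, K21, K22 → +7.
Negative (D, E): D3, E13, E16, E19 → −4.
The N-terminus (+1) and C-terminus (−1) cancel.
Net charge = (+7) + (−4) = +3.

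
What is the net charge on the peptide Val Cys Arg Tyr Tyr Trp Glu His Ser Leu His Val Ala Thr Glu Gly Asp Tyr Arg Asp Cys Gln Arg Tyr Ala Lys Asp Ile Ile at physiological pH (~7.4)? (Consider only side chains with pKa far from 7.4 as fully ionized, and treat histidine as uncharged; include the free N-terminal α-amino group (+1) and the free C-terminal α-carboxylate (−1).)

-1

The side chains ionized at physiological pH are Lys/Arg (+1) and Asp/Glu (−1); with His treated as neutral, nothing else contributes.
Positive (K, R): Arg3, Arg19, Arg23, Lys26 → +4.
Negative (D, E): Glu7, Glu15, Asp17, Asp20, Asp27 → −5.
The N-terminus (+1) and C-terminus (−1) cancel.
Net charge = (+4) + (−5) = −1.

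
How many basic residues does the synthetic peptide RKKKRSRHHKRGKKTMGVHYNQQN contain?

13

Lysine (K), arginine (R), and histidine (H) have basic, nitrogen-containing side chains.
Matching residues: R1, K2, K3, K4, R5, R7, H8, H9, K10, R11, K13, K14, H19.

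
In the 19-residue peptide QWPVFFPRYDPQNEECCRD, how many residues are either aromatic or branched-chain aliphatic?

5

Aromatic: F, W, Y. Branched-chain aliphatic: I, L, V.
Aromatic residues here: W2, F5, F6, Y9 (4).
Branched-chain aliphatic residues here: V4 (1).
The two groups share no amino acid, so total = 4 + 1 = 5.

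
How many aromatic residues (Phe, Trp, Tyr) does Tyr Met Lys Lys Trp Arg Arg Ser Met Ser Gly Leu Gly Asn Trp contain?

3

Matching residues: Tyr1, Trp5, Trp15.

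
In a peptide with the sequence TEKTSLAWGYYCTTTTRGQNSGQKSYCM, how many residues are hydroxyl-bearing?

12

Serine (S), threonine (T), and tyrosine (Y) each carry a hydroxyl group on the side chain.
Matching residues: T1, T4, S5, Y10, Y11, T13, T14, T15, T16, S21, S25, Y26.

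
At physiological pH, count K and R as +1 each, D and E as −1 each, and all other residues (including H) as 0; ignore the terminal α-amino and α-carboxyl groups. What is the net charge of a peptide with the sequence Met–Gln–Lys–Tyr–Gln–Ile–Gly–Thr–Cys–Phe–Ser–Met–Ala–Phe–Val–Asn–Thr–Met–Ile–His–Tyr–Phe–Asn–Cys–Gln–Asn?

+1

Positive (K, R): Lys3 → +1.
Negative (D, E): none → −0.
Net charge = (+1) + (−0) = +1.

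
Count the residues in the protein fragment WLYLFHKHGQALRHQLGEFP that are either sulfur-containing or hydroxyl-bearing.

Sulfur-containing: C, M. Hydroxyl-bearing: S, T, Y.
Sulfur-containing residues here: none (0).
Hydroxyl-bearing residues here: Y3 (1).
The two groups share no amino acid, so total = 0 + 1 = 1.

1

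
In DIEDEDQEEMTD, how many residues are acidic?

Only D (aspartate) and E (glutamate) carry a side-chain carboxylic acid.
Matching residues: D1, E3, D4, E5, D6, E8, E9, D12.

8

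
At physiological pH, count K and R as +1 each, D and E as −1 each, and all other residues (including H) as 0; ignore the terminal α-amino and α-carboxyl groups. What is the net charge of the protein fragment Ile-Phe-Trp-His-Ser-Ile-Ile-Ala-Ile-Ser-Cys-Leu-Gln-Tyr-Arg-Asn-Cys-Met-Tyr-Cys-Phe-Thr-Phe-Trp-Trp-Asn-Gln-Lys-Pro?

Positive (K, R): Arg15, Lys28 → +2.
Negative (D, E): none → −0.
Net charge = (+2) + (−0) = +2.

+2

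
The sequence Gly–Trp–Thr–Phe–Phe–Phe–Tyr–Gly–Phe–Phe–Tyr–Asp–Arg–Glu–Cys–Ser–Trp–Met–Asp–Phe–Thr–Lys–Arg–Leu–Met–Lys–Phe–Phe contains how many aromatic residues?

12

The aromatic amino acids are Phe (F, benzyl), Trp (W, indole), and Tyr (Y, phenol).
Matching residues: Trp2, Phe4, Phe5, Phe6, Tyr7, Phe9, Phe10, Tyr11, Trp17, Phe20, Phe27, Phe28.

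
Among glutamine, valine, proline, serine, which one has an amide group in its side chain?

The amide-side-chain residues are Asn (N) and Gln (Q).
Of the listed options, only glutamine belongs to this group.

glutamine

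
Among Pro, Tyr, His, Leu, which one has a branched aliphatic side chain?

Leu

V, L, and I make up the branched-chain aliphatic group.
Of the listed options, only Leu belongs to this group.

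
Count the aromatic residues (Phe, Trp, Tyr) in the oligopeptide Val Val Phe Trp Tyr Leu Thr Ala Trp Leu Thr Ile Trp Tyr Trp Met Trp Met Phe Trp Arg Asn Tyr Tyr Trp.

Matching residues: Phe3, Trp4, Tyr5, Trp9, Trp13, Tyr14, Trp15, Trp17, Phe19, Trp20, Tyr23, Tyr24, Trp25.

13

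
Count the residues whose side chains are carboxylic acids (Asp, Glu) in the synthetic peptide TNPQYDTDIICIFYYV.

Matching residues: D6, D8.

2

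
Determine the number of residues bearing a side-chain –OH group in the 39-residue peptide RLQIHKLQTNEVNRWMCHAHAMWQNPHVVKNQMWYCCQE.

The –OH-bearing residues are Ser, Thr (aliphatic alcohols), and Tyr (phenol).
Matching residues: T9, Y35.

2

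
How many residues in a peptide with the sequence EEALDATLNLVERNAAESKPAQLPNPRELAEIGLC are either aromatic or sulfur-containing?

Aromatic: F, W, Y. Sulfur-containing: C, M.
Aromatic residues here: none (0).
Sulfur-containing residues here: C35 (1).
The two groups share no amino acid, so total = 0 + 1 = 1.

1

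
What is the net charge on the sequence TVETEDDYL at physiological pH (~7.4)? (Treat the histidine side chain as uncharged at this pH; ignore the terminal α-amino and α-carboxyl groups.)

-4

Near pH 7.4, K and R contribute +1 each, D and E contribute −1 each, and every other side chain (His included, as stated) is uncharged.
Positive (K, R): none → +0.
Negative (D, E): E3, E5, D6, D7 → −4.
Net charge = (+0) + (−4) = −4.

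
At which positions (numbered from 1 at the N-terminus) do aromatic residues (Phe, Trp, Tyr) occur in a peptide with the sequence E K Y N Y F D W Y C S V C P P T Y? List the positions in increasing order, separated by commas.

3, 5, 6, 8, 9, 17

Matching residues: Y3, Y5, F6, W8, Y9, Y17.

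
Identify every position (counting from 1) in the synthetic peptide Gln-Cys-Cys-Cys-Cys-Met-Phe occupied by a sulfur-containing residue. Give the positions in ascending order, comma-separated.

Matching residues: Cys2, Cys3, Cys4, Cys5, Met6.

2, 3, 4, 5, 6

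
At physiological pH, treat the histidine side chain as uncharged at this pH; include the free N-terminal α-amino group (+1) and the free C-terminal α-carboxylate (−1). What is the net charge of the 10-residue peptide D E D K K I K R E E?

-1

At pH ~7.4 the Lys and Arg side chains are protonated (+1), the Asp and Glu side chains are deprotonated (−1), and with His taken as neutral all other side chains carry no charge.
Positive (K, R): K4, K5, K7, R8 → +4.
Negative (D, E): D1, E2, D3, E9, E10 → −5.
The N-terminus (+1) and C-terminus (−1) cancel.
Net charge = (+4) + (−5) = −1.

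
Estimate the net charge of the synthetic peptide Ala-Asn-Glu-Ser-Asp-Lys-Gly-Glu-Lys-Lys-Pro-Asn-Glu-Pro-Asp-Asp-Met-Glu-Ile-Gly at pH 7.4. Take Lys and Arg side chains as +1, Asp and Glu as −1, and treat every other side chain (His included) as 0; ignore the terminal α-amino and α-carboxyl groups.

Positive (K, R): Lys6, Lys9, Lys10 → +3.
Negative (D, E): Glu3, Asp5, Glu8, Glu13, Asp15, Asp16, Glu18 → −7.
Net charge = (+3) + (−7) = −4.

-4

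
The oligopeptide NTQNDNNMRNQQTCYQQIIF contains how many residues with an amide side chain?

Only N (asparagine) and Q (glutamine) carry a side-chain carboxamide.
Matching residues: N1, Q3, N4, N6, N7, N10, Q11, Q12, Q16, Q17.

10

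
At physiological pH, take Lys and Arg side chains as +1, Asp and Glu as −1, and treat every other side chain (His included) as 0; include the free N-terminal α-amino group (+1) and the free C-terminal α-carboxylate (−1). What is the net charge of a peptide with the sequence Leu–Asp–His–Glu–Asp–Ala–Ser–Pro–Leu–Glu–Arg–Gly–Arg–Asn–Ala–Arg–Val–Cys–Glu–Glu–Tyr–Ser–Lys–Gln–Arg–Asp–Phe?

Positive (K, R): Arg11, Arg13, Arg16, Lys23, Arg25 → +5.
Negative (D, E): Asp2, Glu4, Asp5, Glu10, Glu19, Glu20, Asp26 → −7.
The N-terminus (+1) and C-terminus (−1) cancel.
Net charge = (+5) + (−7) = −2.

-2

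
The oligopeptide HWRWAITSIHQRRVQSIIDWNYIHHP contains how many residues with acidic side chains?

Only D (aspartate) and E (glutamate) carry a side-chain carboxylic acid.
Matching residues: D19.

1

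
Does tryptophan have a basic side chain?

No

Lysine (K), arginine (R), and histidine (H) have basic, nitrogen-containing side chains.
Tryptophan is not in this group.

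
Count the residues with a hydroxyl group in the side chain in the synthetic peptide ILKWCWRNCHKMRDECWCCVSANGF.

1

The –OH-bearing residues are Ser, Thr (aliphatic alcohols), and Tyr (phenol).
Matching residues: S21.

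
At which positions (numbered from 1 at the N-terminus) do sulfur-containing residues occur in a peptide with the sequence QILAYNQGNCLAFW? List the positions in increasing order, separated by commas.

10

Cysteine (C, thiol) and methionine (M, thioether) are the two sulfur-containing amino acids.
Matching residues: C10.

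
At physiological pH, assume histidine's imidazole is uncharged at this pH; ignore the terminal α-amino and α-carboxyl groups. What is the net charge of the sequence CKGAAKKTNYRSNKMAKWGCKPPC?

+7

The side chains ionized at physiological pH are Lys/Arg (+1) and Asp/Glu (−1); with His treated as neutral, nothing else contributes.
Positive (K, R): K2, K6, K7, R11, K14, K17, K21 → +7.
Negative (D, E): none → −0.
Net charge = (+7) + (−0) = +7.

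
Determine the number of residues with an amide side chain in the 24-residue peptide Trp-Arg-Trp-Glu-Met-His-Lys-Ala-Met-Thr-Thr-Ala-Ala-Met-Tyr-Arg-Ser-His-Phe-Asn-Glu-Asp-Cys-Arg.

1

The amide-side-chain residues are Asn (N) and Gln (Q).
Matching residues: Asn20.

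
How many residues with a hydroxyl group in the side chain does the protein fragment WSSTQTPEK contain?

4

The –OH-bearing residues are Ser, Thr (aliphatic alcohols), and Tyr (phenol).
Matching residues: S2, S3, T4, T6.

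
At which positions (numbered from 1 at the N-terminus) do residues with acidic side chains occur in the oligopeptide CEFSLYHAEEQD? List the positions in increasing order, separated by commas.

Only D (aspartate) and E (glutamate) carry a side-chain carboxylic acid.
Matching residues: E2, E9, E10, D12.

2, 9, 10, 12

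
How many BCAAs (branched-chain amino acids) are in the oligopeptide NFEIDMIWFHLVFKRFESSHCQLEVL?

V, L, and I make up the branched-chain aliphatic group.
Matching residues: I4, I7, L11, V12, L23, V25, L26.

7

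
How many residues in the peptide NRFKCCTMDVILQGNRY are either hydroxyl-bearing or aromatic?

3

Hydroxyl-bearing: S, T, Y. Aromatic: F, W, Y.
Hydroxyl-bearing residues here: T7, Y17 (2).
Aromatic residues here: F3, Y17 (2).
Y is in both groups, so the 1 Y residue must not be double-counted.
Total = 2 + 2 − 1 = 3.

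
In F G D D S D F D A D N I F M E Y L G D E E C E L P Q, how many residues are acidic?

Aspartate (D) and glutamate (E) have carboxylic-acid side chains and are the acidic amino acids.
Matching residues: D3, D4, D6, D8, D10, E15, D19, E20, E21, E23.

10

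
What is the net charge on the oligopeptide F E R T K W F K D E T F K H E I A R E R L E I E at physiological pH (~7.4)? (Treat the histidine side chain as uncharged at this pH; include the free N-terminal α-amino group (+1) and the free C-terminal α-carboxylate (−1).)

The side chains ionized at physiological pH are Lys/Arg (+1) and Asp/Glu (−1); with His treated as neutral, nothing else contributes.
Positive (K, R): R3, K5, K8, K13, R18, R20 → +6.
Negative (D, E): E2, D9, E10, E15, E19, E22, E24 → −7.
The N-terminus (+1) and C-terminus (−1) cancel.
Net charge = (+6) + (−7) = −1.

-1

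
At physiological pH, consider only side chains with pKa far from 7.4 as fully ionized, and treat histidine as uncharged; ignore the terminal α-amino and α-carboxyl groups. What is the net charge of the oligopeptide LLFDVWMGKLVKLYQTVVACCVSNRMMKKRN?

+5

The side chains ionized at physiological pH are Lys/Arg (+1) and Asp/Glu (−1); with His treated as neutral, nothing else contributes.
Positive (K, R): K9, K12, R25, K28, K29, R30 → +6.
Negative (D, E): D4 → −1.
Net charge = (+6) + (−1) = +5.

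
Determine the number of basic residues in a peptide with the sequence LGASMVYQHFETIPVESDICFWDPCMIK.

Lysine (K), arginine (R), and histidine (H) have basic, nitrogen-containing side chains.
Matching residues: H9, K28.

2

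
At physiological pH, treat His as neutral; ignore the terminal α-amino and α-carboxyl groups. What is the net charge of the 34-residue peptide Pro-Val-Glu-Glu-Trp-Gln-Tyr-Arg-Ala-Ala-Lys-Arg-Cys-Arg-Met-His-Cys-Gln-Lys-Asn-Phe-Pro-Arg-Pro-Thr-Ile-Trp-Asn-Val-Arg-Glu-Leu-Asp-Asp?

+2

The side chains ionized at physiological pH are Lys/Arg (+1) and Asp/Glu (−1); with His treated as neutral, nothing else contributes.
Positive (K, R): Arg8, Lys11, Arg12, Arg14, Lys19, Arg23, Arg30 → +7.
Negative (D, E): Glu3, Glu4, Glu31, Asp33, Asp34 → −5.
Net charge = (+7) + (−5) = +2.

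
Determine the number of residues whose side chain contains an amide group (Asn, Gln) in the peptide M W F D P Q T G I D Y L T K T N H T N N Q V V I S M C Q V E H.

6

Matching residues: Q6, N16, N19, N20, Q21, Q28.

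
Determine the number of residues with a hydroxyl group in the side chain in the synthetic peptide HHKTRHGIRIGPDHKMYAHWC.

2

Serine (S), threonine (T), and tyrosine (Y) each carry a hydroxyl group on the side chain.
Matching residues: T4, Y17.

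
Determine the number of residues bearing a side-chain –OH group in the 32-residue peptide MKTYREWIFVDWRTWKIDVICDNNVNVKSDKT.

The –OH-bearing residues are Ser, Thr (aliphatic alcohols), and Tyr (phenol).
Matching residues: T3, Y4, T14, S29, T32.

5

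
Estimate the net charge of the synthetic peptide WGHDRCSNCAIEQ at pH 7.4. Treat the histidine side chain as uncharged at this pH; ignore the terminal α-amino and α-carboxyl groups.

Near pH 7.4, K and R contribute +1 each, D and E contribute −1 each, and every other side chain (His included, as stated) is uncharged.
Positive (K, R): R5 → +1.
Negative (D, E): D4, E12 → −2.
Net charge = (+1) + (−2) = −1.

-1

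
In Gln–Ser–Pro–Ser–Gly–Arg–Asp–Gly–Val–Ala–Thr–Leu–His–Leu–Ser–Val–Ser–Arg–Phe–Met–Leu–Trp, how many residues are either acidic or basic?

Acidic: D, E. Basic: H, K, R.
Acidic residues here: Asp7 (1).
Basic residues here: Arg6, His13, Arg18 (3).
The two groups share no amino acid, so total = 1 + 3 = 4.

4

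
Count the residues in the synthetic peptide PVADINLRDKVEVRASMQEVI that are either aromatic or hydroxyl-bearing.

Aromatic: F, W, Y. Hydroxyl-bearing: S, T, Y.
Aromatic residues here: none (0).
Hydroxyl-bearing residues here: S16 (1).
(Y belongs to both groups, but none appear in this sequence.) Total = 0 + 1 = 1.

1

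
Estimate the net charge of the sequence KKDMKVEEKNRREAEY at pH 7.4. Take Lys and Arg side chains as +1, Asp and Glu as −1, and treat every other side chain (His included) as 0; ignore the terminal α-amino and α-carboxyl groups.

+1

Positive (K, R): K1, K2, K5, K9, R11, R12 → +6.
Negative (D, E): D3, E7, E8, E13, E15 → −5.
Net charge = (+6) + (−5) = +1.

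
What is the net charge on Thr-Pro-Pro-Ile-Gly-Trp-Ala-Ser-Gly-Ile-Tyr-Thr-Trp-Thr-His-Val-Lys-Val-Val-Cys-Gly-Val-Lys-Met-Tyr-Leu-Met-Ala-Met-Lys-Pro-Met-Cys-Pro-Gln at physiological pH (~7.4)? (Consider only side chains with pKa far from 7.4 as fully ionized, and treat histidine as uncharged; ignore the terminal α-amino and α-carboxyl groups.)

Near pH 7.4, K and R contribute +1 each, D and E contribute −1 each, and every other side chain (His included, as stated) is uncharged.
Positive (K, R): Lys17, Lys23, Lys30 → +3.
Negative (D, E): none → −0.
Net charge = (+3) + (−0) = +3.

+3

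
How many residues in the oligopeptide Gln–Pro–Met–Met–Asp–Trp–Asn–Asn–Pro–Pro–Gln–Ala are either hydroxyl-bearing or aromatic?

Hydroxyl-bearing: S, T, Y. Aromatic: F, W, Y.
Hydroxyl-bearing residues here: none (0).
Aromatic residues here: Trp6 (1).
(Y belongs to both groups, but none appear in this sequence.) Total = 0 + 1 = 1.

1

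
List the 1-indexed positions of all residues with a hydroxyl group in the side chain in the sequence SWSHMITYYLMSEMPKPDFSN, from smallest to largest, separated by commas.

1, 3, 7, 8, 9, 12, 20

The –OH-bearing residues are Ser, Thr (aliphatic alcohols), and Tyr (phenol).
Matching residues: S1, S3, T7, Y8, Y9, S12, S20.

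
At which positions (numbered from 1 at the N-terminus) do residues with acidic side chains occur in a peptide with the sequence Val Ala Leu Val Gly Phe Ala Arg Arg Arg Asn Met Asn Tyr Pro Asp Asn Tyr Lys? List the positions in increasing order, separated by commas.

Aspartate (D) and glutamate (E) have carboxylic-acid side chains and are the acidic amino acids.
Matching residues: Asp16.

16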